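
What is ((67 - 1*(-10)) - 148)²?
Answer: 5041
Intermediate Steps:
((67 - 1*(-10)) - 148)² = ((67 + 10) - 148)² = (77 - 148)² = (-71)² = 5041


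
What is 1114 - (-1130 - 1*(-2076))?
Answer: 168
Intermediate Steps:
1114 - (-1130 - 1*(-2076)) = 1114 - (-1130 + 2076) = 1114 - 1*946 = 1114 - 946 = 168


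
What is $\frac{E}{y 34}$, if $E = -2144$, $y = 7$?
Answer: $- \frac{1072}{119} \approx -9.0084$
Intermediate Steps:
$\frac{E}{y 34} = - \frac{2144}{7 \cdot 34} = - \frac{2144}{238} = \left(-2144\right) \frac{1}{238} = - \frac{1072}{119}$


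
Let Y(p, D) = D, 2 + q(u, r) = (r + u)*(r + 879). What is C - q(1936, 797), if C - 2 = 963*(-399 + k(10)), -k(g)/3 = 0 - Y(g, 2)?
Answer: -4958963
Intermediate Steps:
q(u, r) = -2 + (879 + r)*(r + u) (q(u, r) = -2 + (r + u)*(r + 879) = -2 + (r + u)*(879 + r) = -2 + (879 + r)*(r + u))
k(g) = 6 (k(g) = -3*(0 - 1*2) = -3*(0 - 2) = -3*(-2) = 6)
C = -378457 (C = 2 + 963*(-399 + 6) = 2 + 963*(-393) = 2 - 378459 = -378457)
C - q(1936, 797) = -378457 - (-2 + 797² + 879*797 + 879*1936 + 797*1936) = -378457 - (-2 + 635209 + 700563 + 1701744 + 1542992) = -378457 - 1*4580506 = -378457 - 4580506 = -4958963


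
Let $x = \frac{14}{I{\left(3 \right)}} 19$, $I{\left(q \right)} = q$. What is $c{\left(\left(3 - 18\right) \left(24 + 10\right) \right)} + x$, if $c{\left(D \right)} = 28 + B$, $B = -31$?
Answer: $\frac{257}{3} \approx 85.667$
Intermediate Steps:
$c{\left(D \right)} = -3$ ($c{\left(D \right)} = 28 - 31 = -3$)
$x = \frac{266}{3}$ ($x = \frac{14}{3} \cdot 19 = \frac{266}{3} \approx 88.667$)
$c{\left(\left(3 - 18\right) \left(24 + 10\right) \right)} + x = -3 + \frac{266}{3} = \frac{257}{3}$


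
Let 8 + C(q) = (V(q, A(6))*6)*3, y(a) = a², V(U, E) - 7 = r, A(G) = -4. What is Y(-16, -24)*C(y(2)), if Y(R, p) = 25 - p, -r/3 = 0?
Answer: 5782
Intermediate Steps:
r = 0 (r = -3*0 = 0)
V(U, E) = 7 (V(U, E) = 7 + 0 = 7)
C(q) = 118 (C(q) = -8 + (7*6)*3 = -8 + 42*3 = -8 + 126 = 118)
Y(-16, -24)*C(y(2)) = (25 - 1*(-24))*118 = (25 + 24)*118 = 49*118 = 5782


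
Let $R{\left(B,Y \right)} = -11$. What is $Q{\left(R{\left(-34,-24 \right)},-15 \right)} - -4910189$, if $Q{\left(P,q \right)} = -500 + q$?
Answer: $4909674$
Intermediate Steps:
$Q{\left(R{\left(-34,-24 \right)},-15 \right)} - -4910189 = \left(-500 - 15\right) - -4910189 = -515 + 4910189 = 4909674$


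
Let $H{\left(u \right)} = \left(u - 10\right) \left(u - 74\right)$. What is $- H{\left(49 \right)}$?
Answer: $975$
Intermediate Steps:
$H{\left(u \right)} = \left(-74 + u\right) \left(-10 + u\right)$ ($H{\left(u \right)} = \left(-10 + u\right) \left(-74 + u\right) = \left(-74 + u\right) \left(-10 + u\right)$)
$- H{\left(49 \right)} = - (740 + 49^{2} - 4116) = - (740 + 2401 - 4116) = \left(-1\right) \left(-975\right) = 975$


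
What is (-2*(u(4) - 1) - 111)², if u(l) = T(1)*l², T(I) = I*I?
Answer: 19881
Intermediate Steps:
T(I) = I²
u(l) = l² (u(l) = 1²*l² = 1*l² = l²)
(-2*(u(4) - 1) - 111)² = (-2*(4² - 1) - 111)² = (-2*(16 - 1) - 111)² = (-2*15 - 111)² = (-30 - 111)² = (-141)² = 19881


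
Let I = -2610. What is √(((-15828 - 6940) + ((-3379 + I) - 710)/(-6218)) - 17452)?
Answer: I*√1555005280898/6218 ≈ 200.55*I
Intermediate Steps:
√(((-15828 - 6940) + ((-3379 + I) - 710)/(-6218)) - 17452) = √(((-15828 - 6940) + ((-3379 - 2610) - 710)/(-6218)) - 17452) = √((-22768 + (-5989 - 710)*(-1/6218)) - 17452) = √((-22768 - 6699*(-1/6218)) - 17452) = √((-22768 + 6699/6218) - 17452) = √(-141564725/6218 - 17452) = √(-250081261/6218) = I*√1555005280898/6218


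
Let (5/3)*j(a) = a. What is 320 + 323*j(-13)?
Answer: -10997/5 ≈ -2199.4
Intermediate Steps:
j(a) = 3*a/5
320 + 323*j(-13) = 320 + 323*((⅗)*(-13)) = 320 + 323*(-39/5) = 320 - 12597/5 = -10997/5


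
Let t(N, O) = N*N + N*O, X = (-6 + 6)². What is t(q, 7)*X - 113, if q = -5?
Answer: -113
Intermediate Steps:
X = 0 (X = 0² = 0)
t(N, O) = N² + N*O
t(q, 7)*X - 113 = -5*(-5 + 7)*0 - 113 = -5*2*0 - 113 = -10*0 - 113 = 0 - 113 = -113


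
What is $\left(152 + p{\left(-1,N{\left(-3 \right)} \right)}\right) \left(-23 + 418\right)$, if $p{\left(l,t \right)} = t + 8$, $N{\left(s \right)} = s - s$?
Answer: $63200$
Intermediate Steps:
$N{\left(s \right)} = 0$
$p{\left(l,t \right)} = 8 + t$
$\left(152 + p{\left(-1,N{\left(-3 \right)} \right)}\right) \left(-23 + 418\right) = \left(152 + \left(8 + 0\right)\right) \left(-23 + 418\right) = \left(152 + 8\right) 395 = 160 \cdot 395 = 63200$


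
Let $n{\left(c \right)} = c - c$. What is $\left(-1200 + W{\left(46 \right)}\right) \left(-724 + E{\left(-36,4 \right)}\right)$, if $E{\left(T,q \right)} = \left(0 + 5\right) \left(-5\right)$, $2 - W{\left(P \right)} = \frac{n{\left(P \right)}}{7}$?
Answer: $897302$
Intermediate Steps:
$n{\left(c \right)} = 0$
$W{\left(P \right)} = 2$ ($W{\left(P \right)} = 2 - \frac{0}{7} = 2 - 0 \cdot \frac{1}{7} = 2 - 0 = 2 + 0 = 2$)
$E{\left(T,q \right)} = -25$ ($E{\left(T,q \right)} = 5 \left(-5\right) = -25$)
$\left(-1200 + W{\left(46 \right)}\right) \left(-724 + E{\left(-36,4 \right)}\right) = \left(-1200 + 2\right) \left(-724 - 25\right) = \left(-1198\right) \left(-749\right) = 897302$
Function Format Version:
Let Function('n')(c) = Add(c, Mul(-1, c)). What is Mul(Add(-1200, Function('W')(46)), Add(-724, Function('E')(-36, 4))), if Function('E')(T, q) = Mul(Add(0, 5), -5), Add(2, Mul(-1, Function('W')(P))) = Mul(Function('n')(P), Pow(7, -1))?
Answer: 897302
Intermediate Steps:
Function('n')(c) = 0
Function('W')(P) = 2 (Function('W')(P) = Add(2, Mul(-1, Mul(0, Pow(7, -1)))) = Add(2, Mul(-1, Mul(0, Rational(1, 7)))) = Add(2, Mul(-1, 0)) = Add(2, 0) = 2)
Function('E')(T, q) = -25 (Function('E')(T, q) = Mul(5, -5) = -25)
Mul(Add(-1200, Function('W')(46)), Add(-724, Function('E')(-36, 4))) = Mul(Add(-1200, 2), Add(-724, -25)) = Mul(-1198, -749) = 897302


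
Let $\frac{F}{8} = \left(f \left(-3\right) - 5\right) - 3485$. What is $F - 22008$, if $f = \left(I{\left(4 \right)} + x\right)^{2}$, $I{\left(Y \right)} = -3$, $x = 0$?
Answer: $-50144$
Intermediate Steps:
$f = 9$ ($f = \left(-3 + 0\right)^{2} = \left(-3\right)^{2} = 9$)
$F = -28136$ ($F = 8 \left(\left(9 \left(-3\right) - 5\right) - 3485\right) = 8 \left(\left(-27 - 5\right) - 3485\right) = 8 \left(-32 - 3485\right) = 8 \left(-3517\right) = -28136$)
$F - 22008 = -28136 - 22008 = -50144$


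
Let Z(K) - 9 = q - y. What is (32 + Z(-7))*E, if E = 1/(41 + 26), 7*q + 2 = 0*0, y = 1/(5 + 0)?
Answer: 1418/2345 ≈ 0.60469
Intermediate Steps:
y = ⅕ (y = 1/5 = ⅕ ≈ 0.20000)
q = -2/7 (q = -2/7 + (0*0)/7 = -2/7 + (⅐)*0 = -2/7 + 0 = -2/7 ≈ -0.28571)
Z(K) = 298/35 (Z(K) = 9 + (-2/7 - 1*⅕) = 9 + (-2/7 - ⅕) = 9 - 17/35 = 298/35)
E = 1/67 ≈ 0.014925
(32 + Z(-7))*E = (32 + 298/35)*(1/67) = (1418/35)*(1/67) = 1418/2345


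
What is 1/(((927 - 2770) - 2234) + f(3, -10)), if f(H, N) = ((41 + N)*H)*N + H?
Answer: -1/5004 ≈ -0.00019984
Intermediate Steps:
f(H, N) = H + H*N*(41 + N) (f(H, N) = (H*(41 + N))*N + H = H*N*(41 + N) + H = H + H*N*(41 + N))
1/(((927 - 2770) - 2234) + f(3, -10)) = 1/(((927 - 2770) - 2234) + 3*(1 + (-10)² + 41*(-10))) = 1/((-1843 - 2234) + 3*(1 + 100 - 410)) = 1/(-4077 + 3*(-309)) = 1/(-4077 - 927) = 1/(-5004) = -1/5004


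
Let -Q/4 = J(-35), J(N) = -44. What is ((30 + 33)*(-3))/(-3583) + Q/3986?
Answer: 691981/7140919 ≈ 0.096904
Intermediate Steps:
Q = 176 (Q = -4*(-44) = 176)
((30 + 33)*(-3))/(-3583) + Q/3986 = ((30 + 33)*(-3))/(-3583) + 176/3986 = (63*(-3))*(-1/3583) + 176*(1/3986) = -189*(-1/3583) + 88/1993 = 189/3583 + 88/1993 = 691981/7140919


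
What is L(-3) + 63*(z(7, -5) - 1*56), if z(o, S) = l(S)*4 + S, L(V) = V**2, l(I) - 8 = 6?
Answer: -306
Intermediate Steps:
l(I) = 14 (l(I) = 8 + 6 = 14)
z(o, S) = 56 + S (z(o, S) = 14*4 + S = 56 + S)
L(-3) + 63*(z(7, -5) - 1*56) = (-3)**2 + 63*((56 - 5) - 1*56) = 9 + 63*(51 - 56) = 9 + 63*(-5) = 9 - 315 = -306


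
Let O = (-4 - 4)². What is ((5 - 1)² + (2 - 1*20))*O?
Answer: -128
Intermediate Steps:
O = 64 (O = (-8)² = 64)
((5 - 1)² + (2 - 1*20))*O = ((5 - 1)² + (2 - 1*20))*64 = (4² + (2 - 20))*64 = (16 - 18)*64 = -2*64 = -128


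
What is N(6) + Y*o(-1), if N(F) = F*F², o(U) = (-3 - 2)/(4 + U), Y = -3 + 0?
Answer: 221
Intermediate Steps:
Y = -3
o(U) = -5/(4 + U)
N(F) = F³
N(6) + Y*o(-1) = 6³ - (-15)/(4 - 1) = 216 - (-15)/3 = 216 - 3*(-5/3) = 216 + 5 = 221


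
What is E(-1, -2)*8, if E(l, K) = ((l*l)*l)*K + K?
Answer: 0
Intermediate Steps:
E(l, K) = K + K*l**3 (E(l, K) = (l**2*l)*K + K = l**3*K + K = K*l**3 + K = K + K*l**3)
E(-1, -2)*8 = -2*(1 + (-1)**3)*8 = -2*(1 - 1)*8 = -2*0*8 = 0*8 = 0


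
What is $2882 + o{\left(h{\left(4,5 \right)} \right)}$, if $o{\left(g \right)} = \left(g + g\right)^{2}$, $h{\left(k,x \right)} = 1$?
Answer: $2886$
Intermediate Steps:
$o{\left(g \right)} = 4 g^{2}$ ($o{\left(g \right)} = \left(2 g\right)^{2} = 4 g^{2}$)
$2882 + o{\left(h{\left(4,5 \right)} \right)} = 2882 + 4 \cdot 1^{2} = 2882 + 4 \cdot 1 = 2882 + 4 = 2886$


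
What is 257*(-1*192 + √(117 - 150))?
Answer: -49344 + 257*I*√33 ≈ -49344.0 + 1476.4*I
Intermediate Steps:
257*(-1*192 + √(117 - 150)) = 257*(-192 + √(-33)) = 257*(-192 + I*√33) = -49344 + 257*I*√33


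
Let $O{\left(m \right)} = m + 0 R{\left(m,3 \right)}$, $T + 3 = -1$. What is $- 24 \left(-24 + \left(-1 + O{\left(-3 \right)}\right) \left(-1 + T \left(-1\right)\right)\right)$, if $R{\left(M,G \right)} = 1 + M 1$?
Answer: $864$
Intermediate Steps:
$T = -4$ ($T = -3 - 1 = -4$)
$R{\left(M,G \right)} = 1 + M$
$O{\left(m \right)} = m$ ($O{\left(m \right)} = m + 0 \left(1 + m\right) = m + 0 = m$)
$- 24 \left(-24 + \left(-1 + O{\left(-3 \right)}\right) \left(-1 + T \left(-1\right)\right)\right) = - 24 \left(-24 + \left(-1 - 3\right) \left(-1 - -4\right)\right) = - 24 \left(-24 - 4 \left(-1 + 4\right)\right) = - 24 \left(-24 - 12\right) = \left(-24\right) \left(-36\right) = 864$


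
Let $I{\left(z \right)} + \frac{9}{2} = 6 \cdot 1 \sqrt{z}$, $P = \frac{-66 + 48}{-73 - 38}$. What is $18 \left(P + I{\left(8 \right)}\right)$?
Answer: $- \frac{2889}{37} + 216 \sqrt{2} \approx 227.39$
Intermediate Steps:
$P = \frac{6}{37}$ ($P = - \frac{18}{-111} = \left(-18\right) \left(- \frac{1}{111}\right) = \frac{6}{37} \approx 0.16216$)
$I{\left(z \right)} = - \frac{9}{2} + 6 \sqrt{z}$ ($I{\left(z \right)} = - \frac{9}{2} + 6 \cdot 1 \sqrt{z} = - \frac{9}{2} + 6 \sqrt{z}$)
$18 \left(P + I{\left(8 \right)}\right) = 18 \left(\frac{6}{37} - \left(\frac{9}{2} - 6 \sqrt{8}\right)\right) = 18 \left(\frac{6}{37} - \left(\frac{9}{2} - 6 \cdot 2 \sqrt{2}\right)\right) = 18 \left(\frac{6}{37} - \left(\frac{9}{2} - 12 \sqrt{2}\right)\right) = 18 \left(- \frac{321}{74} + 12 \sqrt{2}\right) = - \frac{2889}{37} + 216 \sqrt{2}$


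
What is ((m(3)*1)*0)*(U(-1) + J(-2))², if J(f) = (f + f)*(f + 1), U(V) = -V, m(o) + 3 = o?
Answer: 0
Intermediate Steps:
m(o) = -3 + o
J(f) = 2*f*(1 + f) (J(f) = (2*f)*(1 + f) = 2*f*(1 + f))
((m(3)*1)*0)*(U(-1) + J(-2))² = (((-3 + 3)*1)*0)*(-1*(-1) + 2*(-2)*(1 - 2))² = ((0*1)*0)*(1 + 2*(-2)*(-1))² = (0*0)*(1 + 4)² = 0*5² = 0*25 = 0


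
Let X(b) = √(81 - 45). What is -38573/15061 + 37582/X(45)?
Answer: 282895532/45183 ≈ 6261.1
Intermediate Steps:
X(b) = 6 (X(b) = √36 = 6)
-38573/15061 + 37582/X(45) = -38573/15061 + 37582/6 = -38573*1/15061 + 37582*(⅙) = -38573/15061 + 18791/3 = 282895532/45183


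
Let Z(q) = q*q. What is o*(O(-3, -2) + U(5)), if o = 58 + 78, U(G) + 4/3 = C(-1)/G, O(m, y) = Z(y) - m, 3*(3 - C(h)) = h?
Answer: 2584/3 ≈ 861.33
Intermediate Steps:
C(h) = 3 - h/3
Z(q) = q²
O(m, y) = y² - m
U(G) = -4/3 + 10/(3*G) (U(G) = -4/3 + (3 - ⅓*(-1))/G = -4/3 + (3 + ⅓)/G = -4/3 + 10/(3*G))
o = 136
o*(O(-3, -2) + U(5)) = 136*(((-2)² - 1*(-3)) + (⅔)*(5 - 2*5)/5) = 136*((4 + 3) + (⅔)*(⅕)*(5 - 10)) = 136*(7 + (⅔)*(⅕)*(-5)) = 136*(7 - ⅔) = 136*(19/3) = 2584/3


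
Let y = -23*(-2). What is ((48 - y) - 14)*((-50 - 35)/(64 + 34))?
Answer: 510/49 ≈ 10.408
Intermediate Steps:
y = 46
((48 - y) - 14)*((-50 - 35)/(64 + 34)) = ((48 - 1*46) - 14)*((-50 - 35)/(64 + 34)) = ((48 - 46) - 14)*(-85/98) = (2 - 14)*(-85*1/98) = -12*(-85/98) = 510/49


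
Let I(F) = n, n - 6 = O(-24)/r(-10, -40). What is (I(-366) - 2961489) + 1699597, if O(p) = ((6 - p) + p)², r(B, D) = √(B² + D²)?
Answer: -1261886 + 18*√17/85 ≈ -1.2619e+6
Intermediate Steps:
O(p) = 36 (O(p) = 6² = 36)
n = 6 + 18*√17/85 (n = 6 + 36/(√((-10)² + (-40)²)) = 6 + 36/(√(100 + 1600)) = 6 + 36/(√1700) = 6 + 36/((10*√17)) = 6 + 36*(√17/170) = 6 + 18*√17/85 ≈ 6.8731)
I(F) = 6 + 18*√17/85
(I(-366) - 2961489) + 1699597 = ((6 + 18*√17/85) - 2961489) + 1699597 = (-2961483 + 18*√17/85) + 1699597 = -1261886 + 18*√17/85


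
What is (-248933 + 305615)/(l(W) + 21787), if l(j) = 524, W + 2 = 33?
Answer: 94/37 ≈ 2.5405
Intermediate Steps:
W = 31 (W = -2 + 33 = 31)
(-248933 + 305615)/(l(W) + 21787) = (-248933 + 305615)/(524 + 21787) = 56682/22311 = 56682*(1/22311) = 94/37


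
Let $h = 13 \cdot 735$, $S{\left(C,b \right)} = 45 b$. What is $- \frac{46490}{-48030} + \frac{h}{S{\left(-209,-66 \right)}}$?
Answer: $- \frac{713003}{316998} \approx -2.2492$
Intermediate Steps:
$h = 9555$
$- \frac{46490}{-48030} + \frac{h}{S{\left(-209,-66 \right)}} = - \frac{46490}{-48030} + \frac{9555}{45 \left(-66\right)} = \left(-46490\right) \left(- \frac{1}{48030}\right) + \frac{9555}{-2970} = \frac{4649}{4803} + 9555 \left(- \frac{1}{2970}\right) = \frac{4649}{4803} - \frac{637}{198} = - \frac{713003}{316998}$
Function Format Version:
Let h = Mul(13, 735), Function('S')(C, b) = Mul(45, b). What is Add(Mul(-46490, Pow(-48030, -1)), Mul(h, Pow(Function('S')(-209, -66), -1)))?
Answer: Rational(-713003, 316998) ≈ -2.2492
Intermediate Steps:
h = 9555
Add(Mul(-46490, Pow(-48030, -1)), Mul(h, Pow(Function('S')(-209, -66), -1))) = Add(Mul(-46490, Pow(-48030, -1)), Mul(9555, Pow(Mul(45, -66), -1))) = Add(Mul(-46490, Rational(-1, 48030)), Mul(9555, Pow(-2970, -1))) = Add(Rational(4649, 4803), Mul(9555, Rational(-1, 2970))) = Add(Rational(4649, 4803), Rational(-637, 198)) = Rational(-713003, 316998)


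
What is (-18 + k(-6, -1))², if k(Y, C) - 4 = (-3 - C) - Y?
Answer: 100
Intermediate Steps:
k(Y, C) = 1 - C - Y (k(Y, C) = 4 + ((-3 - C) - Y) = 4 + (-3 - C - Y) = 1 - C - Y)
(-18 + k(-6, -1))² = (-18 + (1 - 1*(-1) - 1*(-6)))² = (-18 + (1 + 1 + 6))² = (-18 + 8)² = (-10)² = 100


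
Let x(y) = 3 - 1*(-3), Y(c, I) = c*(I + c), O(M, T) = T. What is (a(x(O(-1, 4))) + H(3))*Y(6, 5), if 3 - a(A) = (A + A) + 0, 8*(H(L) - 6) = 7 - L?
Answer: -165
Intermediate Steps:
H(L) = 55/8 - L/8 (H(L) = 6 + (7 - L)/8 = 6 + (7/8 - L/8) = 55/8 - L/8)
x(y) = 6 (x(y) = 3 + 3 = 6)
a(A) = 3 - 2*A (a(A) = 3 - ((A + A) + 0) = 3 - (2*A + 0) = 3 - 2*A)
(a(x(O(-1, 4))) + H(3))*Y(6, 5) = ((3 - 2*6) + (55/8 - 1/8*3))*(6*(5 + 6)) = ((3 - 12) + (55/8 - 3/8))*(6*11) = (-9 + 13/2)*66 = -5/2*66 = -165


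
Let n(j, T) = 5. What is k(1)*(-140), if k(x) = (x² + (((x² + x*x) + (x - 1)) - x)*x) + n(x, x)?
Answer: -980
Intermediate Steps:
k(x) = 5 + x² + x*(-1 + 2*x²) (k(x) = (x² + (((x² + x*x) + (x - 1)) - x)*x) + 5 = (x² + (((x² + x²) + (-1 + x)) - x)*x) + 5 = (x² + ((2*x² + (-1 + x)) - x)*x) + 5 = (x² + ((-1 + x + 2*x²) - x)*x) + 5 = (x² + (-1 + 2*x²)*x) + 5 = (x² + x*(-1 + 2*x²)) + 5 = 5 + x² + x*(-1 + 2*x²))
k(1)*(-140) = (5 + 1² - 1*1 + 2*1³)*(-140) = (5 + 1 - 1 + 2*1)*(-140) = (5 + 1 - 1 + 2)*(-140) = 7*(-140) = -980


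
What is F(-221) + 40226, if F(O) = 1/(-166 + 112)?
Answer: 2172203/54 ≈ 40226.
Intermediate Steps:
F(O) = -1/54 (F(O) = 1/(-54) = -1/54)
F(-221) + 40226 = -1/54 + 40226 = 2172203/54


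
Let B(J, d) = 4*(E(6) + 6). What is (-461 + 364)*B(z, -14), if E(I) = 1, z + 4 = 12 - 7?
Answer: -2716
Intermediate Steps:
z = 1 (z = -4 + (12 - 7) = -4 + 5 = 1)
B(J, d) = 28 (B(J, d) = 4*(1 + 6) = 4*7 = 28)
(-461 + 364)*B(z, -14) = (-461 + 364)*28 = -97*28 = -2716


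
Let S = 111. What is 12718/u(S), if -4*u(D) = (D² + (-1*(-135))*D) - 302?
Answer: -12718/6751 ≈ -1.8839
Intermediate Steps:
u(D) = 151/2 - 135*D/4 - D²/4 (u(D) = -((D² + (-1*(-135))*D) - 302)/4 = -((D² + 135*D) - 302)/4 = -(-302 + D² + 135*D)/4 = 151/2 - 135*D/4 - D²/4)
12718/u(S) = 12718/(151/2 - 135/4*111 - ¼*111²) = 12718/(151/2 - 14985/4 - ¼*12321) = 12718/(151/2 - 14985/4 - 12321/4) = 12718/(-6751) = 12718*(-1/6751) = -12718/6751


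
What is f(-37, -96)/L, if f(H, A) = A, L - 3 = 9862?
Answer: -96/9865 ≈ -0.0097314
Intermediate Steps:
L = 9865 (L = 3 + 9862 = 9865)
f(-37, -96)/L = -96/9865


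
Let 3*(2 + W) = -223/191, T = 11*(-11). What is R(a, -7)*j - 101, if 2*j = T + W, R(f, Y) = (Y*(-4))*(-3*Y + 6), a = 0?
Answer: -8927743/191 ≈ -46742.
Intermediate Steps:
T = -121
W = -1369/573 (W = -2 + (-223/191)/3 = -2 + (-223*1/191)/3 = -2 + (1/3)*(-223/191) = -2 - 223/573 = -1369/573 ≈ -2.3892)
R(f, Y) = -4*Y*(6 - 3*Y) (R(f, Y) = (-4*Y)*(6 - 3*Y) = -4*Y*(6 - 3*Y))
j = -35351/573 (j = (-121 - 1369/573)/2 = (1/2)*(-70702/573) = -35351/573 ≈ -61.695)
R(a, -7)*j - 101 = (12*(-7)*(-2 - 7))*(-35351/573) - 101 = (12*(-7)*(-9))*(-35351/573) - 101 = 756*(-35351/573) - 101 = -8908452/191 - 101 = -8927743/191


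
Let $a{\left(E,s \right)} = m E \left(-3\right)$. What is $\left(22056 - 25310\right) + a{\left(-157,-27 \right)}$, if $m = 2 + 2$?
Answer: $-1370$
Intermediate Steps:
$m = 4$
$a{\left(E,s \right)} = - 12 E$ ($a{\left(E,s \right)} = 4 E \left(-3\right) = - 12 E$)
$\left(22056 - 25310\right) + a{\left(-157,-27 \right)} = \left(22056 - 25310\right) - -1884 = -3254 + 1884 = -1370$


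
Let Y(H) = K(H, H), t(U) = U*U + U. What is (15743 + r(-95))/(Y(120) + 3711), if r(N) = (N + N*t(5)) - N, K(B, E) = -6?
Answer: 12893/3705 ≈ 3.4799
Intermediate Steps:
t(U) = U + U² (t(U) = U² + U = U + U²)
r(N) = 30*N (r(N) = (N + N*(5*(1 + 5))) - N = (N + N*(5*6)) - N = (N + N*30) - N = (N + 30*N) - N = 31*N - N = 30*N)
Y(H) = -6
(15743 + r(-95))/(Y(120) + 3711) = (15743 + 30*(-95))/(-6 + 3711) = (15743 - 2850)/3705 = 12893*(1/3705) = 12893/3705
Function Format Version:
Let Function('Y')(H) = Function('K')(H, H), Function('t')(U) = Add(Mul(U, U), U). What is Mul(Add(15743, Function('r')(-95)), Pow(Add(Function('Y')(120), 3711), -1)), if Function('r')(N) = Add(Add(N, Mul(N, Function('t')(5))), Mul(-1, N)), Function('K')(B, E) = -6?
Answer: Rational(12893, 3705) ≈ 3.4799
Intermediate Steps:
Function('t')(U) = Add(U, Pow(U, 2)) (Function('t')(U) = Add(Pow(U, 2), U) = Add(U, Pow(U, 2)))
Function('r')(N) = Mul(30, N) (Function('r')(N) = Add(Add(N, Mul(N, Mul(5, Add(1, 5)))), Mul(-1, N)) = Add(Add(N, Mul(N, Mul(5, 6))), Mul(-1, N)) = Add(Add(N, Mul(N, 30)), Mul(-1, N)) = Add(Add(N, Mul(30, N)), Mul(-1, N)) = Add(Mul(31, N), Mul(-1, N)) = Mul(30, N))
Function('Y')(H) = -6
Mul(Add(15743, Function('r')(-95)), Pow(Add(Function('Y')(120), 3711), -1)) = Mul(Add(15743, Mul(30, -95)), Pow(Add(-6, 3711), -1)) = Mul(Add(15743, -2850), Pow(3705, -1)) = Mul(12893, Rational(1, 3705)) = Rational(12893, 3705)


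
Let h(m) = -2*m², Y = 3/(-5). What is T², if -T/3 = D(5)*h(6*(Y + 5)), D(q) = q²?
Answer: 10929447936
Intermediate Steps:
Y = -⅗ (Y = 3*(-⅕) = -⅗ ≈ -0.60000)
T = 104544 (T = -3*5²*(-2*36*(-⅗ + 5)²) = -75*(-2*(6*(22/5))²) = -75*(-2*(132/5)²) = -75*(-2*17424/25) = -75*(-34848)/25 = -3*(-34848) = 104544)
T² = 104544² = 10929447936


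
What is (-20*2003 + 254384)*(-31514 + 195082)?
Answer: 35056548032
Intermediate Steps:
(-20*2003 + 254384)*(-31514 + 195082) = (-40060 + 254384)*163568 = 214324*163568 = 35056548032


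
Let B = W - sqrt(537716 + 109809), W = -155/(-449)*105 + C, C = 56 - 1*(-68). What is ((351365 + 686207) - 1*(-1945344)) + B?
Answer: 1339401235/449 - 5*sqrt(25901) ≈ 2.9823e+6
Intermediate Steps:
C = 124 (C = 56 + 68 = 124)
W = 71951/449 (W = -155/(-449)*105 + 124 = -155*(-1/449)*105 + 124 = (155/449)*105 + 124 = 16275/449 + 124 = 71951/449 ≈ 160.25)
B = 71951/449 - 5*sqrt(25901) (B = 71951/449 - sqrt(537716 + 109809) = 71951/449 - sqrt(647525) = 71951/449 - 5*sqrt(25901) ≈ -644.44)
((351365 + 686207) - 1*(-1945344)) + B = ((351365 + 686207) - 1*(-1945344)) + (71951/449 - 5*sqrt(25901)) = (1037572 + 1945344) + (71951/449 - 5*sqrt(25901)) = 2982916 + (71951/449 - 5*sqrt(25901)) = 1339401235/449 - 5*sqrt(25901)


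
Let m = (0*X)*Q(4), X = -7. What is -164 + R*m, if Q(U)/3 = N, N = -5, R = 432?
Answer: -164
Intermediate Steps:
Q(U) = -15 (Q(U) = 3*(-5) = -15)
m = 0 (m = (0*(-7))*(-15) = 0*(-15) = 0)
-164 + R*m = -164 + 432*0 = -164 + 0 = -164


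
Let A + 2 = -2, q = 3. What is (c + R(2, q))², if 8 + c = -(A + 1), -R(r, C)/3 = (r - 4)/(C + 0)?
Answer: 9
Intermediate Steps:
A = -4 (A = -2 - 2 = -4)
R(r, C) = -3*(-4 + r)/C (R(r, C) = -3*(r - 4)/(C + 0) = -3*(-4 + r)/C)
c = -5 (c = -8 - (-4 + 1) = -8 - 1*(-3) = -8 + 3 = -5)
(c + R(2, q))² = (-5 + 3*(4 - 1*2)/3)² = (-5 + 3*(⅓)*(4 - 2))² = (-5 + 3*(⅓)*2)² = (-5 + 2)² = (-3)² = 9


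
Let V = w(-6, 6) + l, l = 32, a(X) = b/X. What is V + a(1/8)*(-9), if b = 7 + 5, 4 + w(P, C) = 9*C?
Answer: -782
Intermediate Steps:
w(P, C) = -4 + 9*C
b = 12
a(X) = 12/X
V = 82 (V = (-4 + 9*6) + 32 = (-4 + 54) + 32 = 50 + 32 = 82)
V + a(1/8)*(-9) = 82 + (12/(1/8))*(-9) = 82 + (12/(⅛))*(-9) = 82 + (12*8)*(-9) = 82 + 96*(-9) = 82 - 864 = -782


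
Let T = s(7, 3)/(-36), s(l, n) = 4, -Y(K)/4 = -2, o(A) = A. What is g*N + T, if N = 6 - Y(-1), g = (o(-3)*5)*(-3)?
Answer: -811/9 ≈ -90.111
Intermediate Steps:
Y(K) = 8 (Y(K) = -4*(-2) = 8)
g = 45 (g = -3*5*(-3) = -15*(-3) = 45)
T = -⅑ (T = 4/(-36) = 4*(-1/36) = -⅑ ≈ -0.11111)
N = -2 (N = 6 - 1*8 = 6 - 8 = -2)
g*N + T = 45*(-2) - ⅑ = -90 - ⅑ = -811/9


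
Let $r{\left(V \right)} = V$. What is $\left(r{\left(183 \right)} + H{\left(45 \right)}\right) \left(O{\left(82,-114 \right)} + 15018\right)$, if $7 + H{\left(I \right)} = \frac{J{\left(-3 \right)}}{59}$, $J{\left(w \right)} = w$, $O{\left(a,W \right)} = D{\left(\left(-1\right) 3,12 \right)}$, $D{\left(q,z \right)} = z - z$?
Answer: $\frac{155901858}{59} \approx 2.6424 \cdot 10^{6}$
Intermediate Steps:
$D{\left(q,z \right)} = 0$
$O{\left(a,W \right)} = 0$
$H{\left(I \right)} = - \frac{416}{59}$ ($H{\left(I \right)} = -7 - \frac{3}{59} = - \frac{416}{59}$)
$\left(r{\left(183 \right)} + H{\left(45 \right)}\right) \left(O{\left(82,-114 \right)} + 15018\right) = \left(183 - \frac{416}{59}\right) \left(0 + 15018\right) = \frac{10381}{59} \cdot 15018 = \frac{155901858}{59}$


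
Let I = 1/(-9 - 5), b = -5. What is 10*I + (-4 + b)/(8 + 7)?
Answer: -46/35 ≈ -1.3143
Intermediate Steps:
I = -1/14 (I = 1/(-14) = -1/14 ≈ -0.071429)
10*I + (-4 + b)/(8 + 7) = 10*(-1/14) + (-4 - 5)/(8 + 7) = -5/7 - 9/15 = -5/7 - 9*1/15 = -5/7 - 3/5 = -46/35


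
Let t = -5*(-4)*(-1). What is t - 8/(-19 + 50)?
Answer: -628/31 ≈ -20.258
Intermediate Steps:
t = -20 (t = 20*(-1) = -20)
t - 8/(-19 + 50) = -20 - 8/(-19 + 50) = -20 - 8/31 = -628/31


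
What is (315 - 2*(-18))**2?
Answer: 123201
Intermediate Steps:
(315 - 2*(-18))**2 = (315 + 36)**2 = 351**2 = 123201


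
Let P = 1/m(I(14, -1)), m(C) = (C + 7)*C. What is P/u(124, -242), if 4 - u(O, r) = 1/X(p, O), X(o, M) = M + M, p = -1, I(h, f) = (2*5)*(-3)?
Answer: 124/341895 ≈ 0.00036268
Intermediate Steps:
I(h, f) = -30 (I(h, f) = 10*(-3) = -30)
m(C) = C*(7 + C) (m(C) = (7 + C)*C = C*(7 + C))
X(o, M) = 2*M
u(O, r) = 4 - 1/(2*O)
P = 1/690 (P = 1/(-30*(7 - 30)) = 1/(-30*(-23)) = 1/690 ≈ 0.0014493)
P/u(124, -242) = 1/(690*(4 - 1/2/124)) = 1/(690*(4 - 1/2*1/124)) = 1/(690*(4 - 1/248)) = 1/(690*(991/248)) = (1/690)*(248/991) = 124/341895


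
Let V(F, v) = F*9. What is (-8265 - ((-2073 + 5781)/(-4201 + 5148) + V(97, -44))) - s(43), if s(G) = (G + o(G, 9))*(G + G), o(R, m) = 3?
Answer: -12403726/947 ≈ -13098.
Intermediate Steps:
V(F, v) = 9*F
s(G) = 2*G*(3 + G) (s(G) = (G + 3)*(G + G) = (3 + G)*(2*G) = 2*G*(3 + G))
(-8265 - ((-2073 + 5781)/(-4201 + 5148) + V(97, -44))) - s(43) = (-8265 - ((-2073 + 5781)/(-4201 + 5148) + 9*97)) - 2*43*(3 + 43) = (-8265 - (3708/947 + 873)) - 2*43*46 = (-8265 - (3708*(1/947) + 873)) - 1*3956 = (-8265 - (3708/947 + 873)) - 3956 = (-8265 - 1*830439/947) - 3956 = (-8265 - 830439/947) - 3956 = -8657394/947 - 3956 = -12403726/947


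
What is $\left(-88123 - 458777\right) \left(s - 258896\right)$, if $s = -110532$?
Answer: $202040173200$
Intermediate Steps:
$\left(-88123 - 458777\right) \left(s - 258896\right) = \left(-88123 - 458777\right) \left(-110532 - 258896\right) = \left(-546900\right) \left(-369428\right) = 202040173200$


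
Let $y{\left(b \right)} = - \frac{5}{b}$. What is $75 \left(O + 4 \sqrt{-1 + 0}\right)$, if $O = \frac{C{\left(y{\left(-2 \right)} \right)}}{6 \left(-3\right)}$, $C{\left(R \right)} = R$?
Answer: $- \frac{125}{12} + 300 i \approx -10.417 + 300.0 i$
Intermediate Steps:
$O = - \frac{5}{36}$ ($O = \frac{\left(-5\right) \frac{1}{-2}}{6 \left(-3\right)} = \frac{\left(-5\right) \left(- \frac{1}{2}\right)}{-18} = \frac{5}{2} \left(- \frac{1}{18}\right) = - \frac{5}{36} \approx -0.13889$)
$75 \left(O + 4 \sqrt{-1 + 0}\right) = 75 \left(- \frac{5}{36} + 4 \sqrt{-1 + 0}\right) = 75 \left(- \frac{5}{36} + 4 \sqrt{-1}\right) = 75 \left(- \frac{5}{36} + 4 i\right) = - \frac{125}{12} + 300 i$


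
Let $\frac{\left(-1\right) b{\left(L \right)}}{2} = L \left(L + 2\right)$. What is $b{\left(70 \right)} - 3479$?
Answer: $-13559$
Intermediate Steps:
$b{\left(L \right)} = - 2 L \left(2 + L\right)$ ($b{\left(L \right)} = - 2 L \left(L + 2\right) = - 2 L \left(2 + L\right)$)
$b{\left(70 \right)} - 3479 = \left(-2\right) 70 \left(2 + 70\right) - 3479 = \left(-2\right) 70 \cdot 72 - 3479 = -10080 - 3479 = -13559$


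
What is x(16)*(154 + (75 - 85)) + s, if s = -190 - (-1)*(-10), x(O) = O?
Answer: 2104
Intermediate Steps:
s = -200 (s = -190 - 1*10 = -190 - 10 = -200)
x(16)*(154 + (75 - 85)) + s = 16*(154 + (75 - 85)) - 200 = 16*(154 - 10) - 200 = 16*144 - 200 = 2304 - 200 = 2104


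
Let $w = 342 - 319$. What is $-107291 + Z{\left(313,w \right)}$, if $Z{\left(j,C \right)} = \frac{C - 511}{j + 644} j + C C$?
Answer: $- \frac{102323978}{957} \approx -1.0692 \cdot 10^{5}$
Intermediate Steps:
$w = 23$ ($w = 342 - 319 = 23$)
$Z{\left(j,C \right)} = C^{2} + \frac{j \left(-511 + C\right)}{644 + j}$ ($Z{\left(j,C \right)} = \frac{-511 + C}{644 + j} j + C^{2} = \frac{j \left(-511 + C\right)}{644 + j} + C^{2} = C^{2} + \frac{j \left(-511 + C\right)}{644 + j}$)
$-107291 + Z{\left(313,w \right)} = -107291 + \frac{\left(-511\right) 313 + 644 \cdot 23^{2} + 23 \cdot 313 + 313 \cdot 23^{2}}{644 + 313} = -107291 + \frac{-159943 + 644 \cdot 529 + 7199 + 313 \cdot 529}{957} = -107291 + \frac{-159943 + 340676 + 7199 + 165577}{957} = -107291 + \frac{1}{957} \cdot 353509 = -107291 + \frac{353509}{957} = - \frac{102323978}{957}$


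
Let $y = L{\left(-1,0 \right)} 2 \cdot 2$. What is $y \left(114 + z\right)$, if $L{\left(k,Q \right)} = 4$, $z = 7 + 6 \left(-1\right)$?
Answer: $1840$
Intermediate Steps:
$z = 1$ ($z = 7 - 6 = 1$)
$y = 16$ ($y = 4 \cdot 2 \cdot 2 = 8 \cdot 2 = 16$)
$y \left(114 + z\right) = 16 \left(114 + 1\right) = 16 \cdot 115 = 1840$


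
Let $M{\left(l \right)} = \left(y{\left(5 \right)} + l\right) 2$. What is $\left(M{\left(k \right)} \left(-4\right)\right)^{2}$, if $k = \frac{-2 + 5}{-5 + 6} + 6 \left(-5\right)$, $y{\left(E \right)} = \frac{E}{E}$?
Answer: $43264$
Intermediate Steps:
$y{\left(E \right)} = 1$
$k = -27$ ($k = \frac{3}{1} - 30 = 3 \cdot 1 - 30 = 3 - 30 = -27$)
$M{\left(l \right)} = 2 + 2 l$ ($M{\left(l \right)} = \left(1 + l\right) 2 = 2 + 2 l$)
$\left(M{\left(k \right)} \left(-4\right)\right)^{2} = \left(\left(2 + 2 \left(-27\right)\right) \left(-4\right)\right)^{2} = \left(\left(2 - 54\right) \left(-4\right)\right)^{2} = \left(\left(-52\right) \left(-4\right)\right)^{2} = 208^{2} = 43264$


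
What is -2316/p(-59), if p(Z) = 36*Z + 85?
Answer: 2316/2039 ≈ 1.1359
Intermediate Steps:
p(Z) = 85 + 36*Z
-2316/p(-59) = -2316/(85 + 36*(-59)) = -2316/(85 - 2124) = -2316/(-2039) = -2316*(-1/2039) = 2316/2039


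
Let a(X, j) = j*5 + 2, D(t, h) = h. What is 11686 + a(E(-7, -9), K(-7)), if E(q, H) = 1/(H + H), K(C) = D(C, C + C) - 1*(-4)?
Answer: 11638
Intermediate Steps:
K(C) = 4 + 2*C (K(C) = (C + C) - 1*(-4) = 2*C + 4 = 4 + 2*C)
E(q, H) = 1/(2*H)
a(X, j) = 2 + 5*j (a(X, j) = 5*j + 2 = 2 + 5*j)
11686 + a(E(-7, -9), K(-7)) = 11686 + (2 + 5*(4 + 2*(-7))) = 11686 + (2 + 5*(4 - 14)) = 11686 + (2 + 5*(-10)) = 11686 + (2 - 50) = 11686 - 48 = 11638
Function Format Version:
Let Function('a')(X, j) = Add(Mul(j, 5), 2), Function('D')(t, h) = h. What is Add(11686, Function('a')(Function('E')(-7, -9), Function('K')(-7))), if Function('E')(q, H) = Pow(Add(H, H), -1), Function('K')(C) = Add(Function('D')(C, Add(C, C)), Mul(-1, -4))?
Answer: 11638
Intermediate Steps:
Function('K')(C) = Add(4, Mul(2, C)) (Function('K')(C) = Add(Add(C, C), Mul(-1, -4)) = Add(Mul(2, C), 4) = Add(4, Mul(2, C)))
Function('E')(q, H) = Mul(Rational(1, 2), Pow(H, -1)) (Function('E')(q, H) = Pow(Mul(2, H), -1) = Mul(Rational(1, 2), Pow(H, -1)))
Function('a')(X, j) = Add(2, Mul(5, j)) (Function('a')(X, j) = Add(Mul(5, j), 2) = Add(2, Mul(5, j)))
Add(11686, Function('a')(Function('E')(-7, -9), Function('K')(-7))) = Add(11686, Add(2, Mul(5, Add(4, Mul(2, -7))))) = Add(11686, Add(2, Mul(5, Add(4, -14)))) = Add(11686, Add(2, Mul(5, -10))) = Add(11686, Add(2, -50)) = Add(11686, -48) = 11638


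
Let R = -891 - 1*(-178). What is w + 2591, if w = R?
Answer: 1878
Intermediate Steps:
R = -713 (R = -891 + 178 = -713)
w = -713
w + 2591 = -713 + 2591 = 1878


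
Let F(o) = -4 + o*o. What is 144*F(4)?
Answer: 1728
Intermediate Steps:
F(o) = -4 + o²
144*F(4) = 144*(-4 + 4²) = 144*(-4 + 16) = 144*12 = 1728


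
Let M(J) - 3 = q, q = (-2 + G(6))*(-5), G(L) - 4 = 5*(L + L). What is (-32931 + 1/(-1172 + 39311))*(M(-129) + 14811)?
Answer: -18216377237632/38139 ≈ -4.7763e+8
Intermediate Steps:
G(L) = 4 + 10*L (G(L) = 4 + 5*(L + L) = 4 + 5*(2*L) = 4 + 10*L)
q = -310 (q = (-2 + (4 + 10*6))*(-5) = (-2 + (4 + 60))*(-5) = (-2 + 64)*(-5) = 62*(-5) = -310)
M(J) = -307 (M(J) = 3 - 310 = -307)
(-32931 + 1/(-1172 + 39311))*(M(-129) + 14811) = (-32931 + 1/(-1172 + 39311))*(-307 + 14811) = (-32931 + 1/38139)*14504 = -1255955408/38139*14504 = -18216377237632/38139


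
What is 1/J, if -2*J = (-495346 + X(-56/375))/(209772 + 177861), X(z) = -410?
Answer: 129211/82626 ≈ 1.5638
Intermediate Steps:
J = 82626/129211 (J = -(-495346 - 410)/(2*(209772 + 177861)) = -(-247878)/387633 = -1/2*(-165252/129211) = 82626/129211 ≈ 0.63947)
1/J = 1/(82626/129211) = 129211/82626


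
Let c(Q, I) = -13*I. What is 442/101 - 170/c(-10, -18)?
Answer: 43129/11817 ≈ 3.6497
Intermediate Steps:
442/101 - 170/c(-10, -18) = 442/101 - 170/((-13*(-18))) = 442*(1/101) - 170/234 = 442/101 - 170*1/234 = 442/101 - 85/117 = 43129/11817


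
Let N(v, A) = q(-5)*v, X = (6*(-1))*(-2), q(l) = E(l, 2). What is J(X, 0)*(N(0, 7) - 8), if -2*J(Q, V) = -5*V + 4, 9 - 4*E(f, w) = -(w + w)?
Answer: 16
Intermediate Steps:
E(f, w) = 9/4 + w/2 (E(f, w) = 9/4 - (-1)*(w + w)/4 = 9/4 - (-1)*2*w/4 = 9/4 - (-1)*w/2 = 9/4 + w/2)
q(l) = 13/4 (q(l) = 9/4 + (½)*2 = 9/4 + 1 = 13/4)
X = 12 (X = -6*(-2) = 12)
J(Q, V) = -2 + 5*V/2 (J(Q, V) = -(-5*V + 4)/2 = -(4 - 5*V)/2 = -2 + 5*V/2)
N(v, A) = 13*v/4
J(X, 0)*(N(0, 7) - 8) = (-2 + (5/2)*0)*((13/4)*0 - 8) = (-2 + 0)*(0 - 8) = -2*(-8) = 16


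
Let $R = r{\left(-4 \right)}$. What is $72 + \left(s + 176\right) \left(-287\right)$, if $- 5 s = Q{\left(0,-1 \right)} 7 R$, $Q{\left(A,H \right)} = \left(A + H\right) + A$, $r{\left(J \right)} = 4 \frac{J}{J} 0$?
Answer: $-50440$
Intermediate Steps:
$r{\left(J \right)} = 0$ ($r{\left(J \right)} = 4 \cdot 1 \cdot 0 = 4 \cdot 0 = 0$)
$Q{\left(A,H \right)} = H + 2 A$
$R = 0$
$s = 0$ ($s = - \frac{\left(-1 + 2 \cdot 0\right) 7 \cdot 0}{5} = - \frac{\left(-1 + 0\right) 7 \cdot 0}{5} = - \frac{\left(-1\right) 7 \cdot 0}{5} = - \frac{\left(-7\right) 0}{5} = \left(- \frac{1}{5}\right) 0 = 0$)
$72 + \left(s + 176\right) \left(-287\right) = 72 + \left(0 + 176\right) \left(-287\right) = 72 + 176 \left(-287\right) = 72 - 50512 = -50440$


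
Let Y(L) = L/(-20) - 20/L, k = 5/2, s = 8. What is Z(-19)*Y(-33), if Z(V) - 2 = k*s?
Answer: 1489/30 ≈ 49.633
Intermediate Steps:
k = 5/2 (k = 5*(½) = 5/2 ≈ 2.5000)
Y(L) = -20/L - L/20 (Y(L) = L*(-1/20) - 20/L = -L/20 - 20/L = -20/L - L/20)
Z(V) = 22 (Z(V) = 2 + (5/2)*8 = 2 + 20 = 22)
Z(-19)*Y(-33) = 22*(-20/(-33) - 1/20*(-33)) = 22*(-20*(-1/33) + 33/20) = 22*(20/33 + 33/20) = 22*(1489/660) = 1489/30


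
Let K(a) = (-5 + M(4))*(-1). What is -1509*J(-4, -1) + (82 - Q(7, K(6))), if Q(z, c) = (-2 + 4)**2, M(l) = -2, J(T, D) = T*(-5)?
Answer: -30102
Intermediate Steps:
J(T, D) = -5*T
K(a) = 7 (K(a) = (-5 - 2)*(-1) = -7*(-1) = 7)
Q(z, c) = 4 (Q(z, c) = 2**2 = 4)
-1509*J(-4, -1) + (82 - Q(7, K(6))) = -(-7545)*(-4) + (82 - 1*4) = -1509*20 + (82 - 4) = -30180 + 78 = -30102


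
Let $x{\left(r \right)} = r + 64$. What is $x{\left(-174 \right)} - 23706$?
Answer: $-23816$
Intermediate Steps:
$x{\left(r \right)} = 64 + r$
$x{\left(-174 \right)} - 23706 = \left(64 - 174\right) - 23706 = -110 - 23706 = -23816$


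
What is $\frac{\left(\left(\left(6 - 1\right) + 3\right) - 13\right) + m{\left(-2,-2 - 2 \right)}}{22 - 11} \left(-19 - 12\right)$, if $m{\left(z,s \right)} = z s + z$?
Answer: $- \frac{31}{11} \approx -2.8182$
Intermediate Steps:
$m{\left(z,s \right)} = z + s z$ ($m{\left(z,s \right)} = s z + z = z + s z$)
$\frac{\left(\left(\left(6 - 1\right) + 3\right) - 13\right) + m{\left(-2,-2 - 2 \right)}}{22 - 11} \left(-19 - 12\right) = \frac{\left(\left(\left(6 - 1\right) + 3\right) - 13\right) - 2 \left(1 - 4\right)}{22 - 11} \left(-19 - 12\right) = \frac{\left(\left(5 + 3\right) - 13\right) - 2 \left(1 - 4\right)}{11} \left(-31\right) = \left(\left(8 - 13\right) - -6\right) \frac{1}{11} \left(-31\right) = \left(-5 + 6\right) \frac{1}{11} \left(-31\right) = 1 \cdot \frac{1}{11} \left(-31\right) = \frac{1}{11} \left(-31\right) = - \frac{31}{11}$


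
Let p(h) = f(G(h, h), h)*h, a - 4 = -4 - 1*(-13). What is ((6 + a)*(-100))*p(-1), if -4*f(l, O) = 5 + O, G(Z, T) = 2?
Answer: -1900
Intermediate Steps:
a = 13 (a = 4 + (-4 - 1*(-13)) = 4 + (-4 + 13) = 4 + 9 = 13)
f(l, O) = -5/4 - O/4 (f(l, O) = -(5 + O)/4 = -5/4 - O/4)
p(h) = h*(-5/4 - h/4) (p(h) = (-5/4 - h/4)*h = h*(-5/4 - h/4))
((6 + a)*(-100))*p(-1) = ((6 + 13)*(-100))*(-¼*(-1)*(5 - 1)) = (19*(-100))*(-¼*(-1)*4) = -1900*1 = -1900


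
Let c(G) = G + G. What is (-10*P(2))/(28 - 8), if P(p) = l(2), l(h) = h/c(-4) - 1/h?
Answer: 3/8 ≈ 0.37500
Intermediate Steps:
c(G) = 2*G
l(h) = -1/h - h/8 (l(h) = h/((2*(-4))) - 1/h = h/(-8) - 1/h = h*(-⅛) - 1/h = -h/8 - 1/h = -1/h - h/8)
P(p) = -¾ (P(p) = -1/2 - ⅛*2 = -1*½ - ¼ = -½ - ¼ = -¾)
(-10*P(2))/(28 - 8) = (-10*(-¾))/(28 - 8) = (15/2)/20 = (15/2)*(1/20) = 3/8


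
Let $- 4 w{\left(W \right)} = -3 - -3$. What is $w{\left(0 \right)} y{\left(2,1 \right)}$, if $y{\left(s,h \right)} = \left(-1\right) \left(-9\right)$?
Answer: $0$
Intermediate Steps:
$w{\left(W \right)} = 0$ ($w{\left(W \right)} = - \frac{-3 - -3}{4} = - \frac{-3 + 3}{4} = \left(- \frac{1}{4}\right) 0 = 0$)
$y{\left(s,h \right)} = 9$
$w{\left(0 \right)} y{\left(2,1 \right)} = 0 \cdot 9 = 0$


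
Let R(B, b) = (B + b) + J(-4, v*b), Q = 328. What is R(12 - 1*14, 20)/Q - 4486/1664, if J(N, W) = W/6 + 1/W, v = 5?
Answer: -6626747/2558400 ≈ -2.5902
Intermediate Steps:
J(N, W) = 1/W + W/6 (J(N, W) = W*(⅙) + 1/W = W/6 + 1/W = 1/W + W/6)
R(B, b) = B + 1/(5*b) + 11*b/6 (R(B, b) = (B + b) + (1/(5*b) + (5*b)/6) = (B + b) + (1/(5*b) + 5*b/6) = B + 1/(5*b) + 11*b/6)
R(12 - 1*14, 20)/Q - 4486/1664 = ((12 - 1*14) + (⅕)/20 + (11/6)*20)/328 - 4486/1664 = ((12 - 14) + (⅕)*(1/20) + 110/3)*(1/328) - 4486*1/1664 = (-2 + 1/100 + 110/3)*(1/328) - 2243/832 = (10403/300)*(1/328) - 2243/832 = 10403/98400 - 2243/832 = -6626747/2558400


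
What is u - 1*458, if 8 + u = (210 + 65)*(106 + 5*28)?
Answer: 67184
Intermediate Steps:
u = 67642 (u = -8 + (210 + 65)*(106 + 5*28) = -8 + 275*(106 + 140) = -8 + 275*246 = -8 + 67650 = 67642)
u - 1*458 = 67642 - 1*458 = 67642 - 458 = 67184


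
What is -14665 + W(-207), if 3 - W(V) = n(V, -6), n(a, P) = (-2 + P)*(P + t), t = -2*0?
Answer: -14710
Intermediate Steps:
t = 0
n(a, P) = P*(-2 + P) (n(a, P) = (-2 + P)*(P + 0) = (-2 + P)*P = P*(-2 + P))
W(V) = -45 (W(V) = 3 - (-6)*(-2 - 6) = 3 - (-6)*(-8) = 3 - 1*48 = 3 - 48 = -45)
-14665 + W(-207) = -14665 - 45 = -14710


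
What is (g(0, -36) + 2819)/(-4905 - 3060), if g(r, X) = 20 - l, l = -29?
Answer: -956/2655 ≈ -0.36008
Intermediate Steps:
g(r, X) = 49 (g(r, X) = 20 - 1*(-29) = 20 + 29 = 49)
(g(0, -36) + 2819)/(-4905 - 3060) = (49 + 2819)/(-4905 - 3060) = 2868/(-7965) = 2868*(-1/7965) = -956/2655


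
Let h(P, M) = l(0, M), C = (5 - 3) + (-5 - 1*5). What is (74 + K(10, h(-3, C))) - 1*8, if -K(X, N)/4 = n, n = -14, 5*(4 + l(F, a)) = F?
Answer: 122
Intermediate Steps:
l(F, a) = -4 + F/5
C = -8 (C = 2 + (-5 - 5) = 2 - 10 = -8)
h(P, M) = -4 (h(P, M) = -4 + (1/5)*0 = -4 + 0 = -4)
K(X, N) = 56 (K(X, N) = -4*(-14) = 56)
(74 + K(10, h(-3, C))) - 1*8 = (74 + 56) - 1*8 = 130 - 8 = 122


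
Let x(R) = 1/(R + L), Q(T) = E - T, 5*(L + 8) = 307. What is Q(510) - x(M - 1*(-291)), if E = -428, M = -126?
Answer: -1024301/1092 ≈ -938.00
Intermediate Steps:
L = 267/5 (L = -8 + (⅕)*307 = -8 + 307/5 = 267/5 ≈ 53.400)
Q(T) = -428 - T
x(R) = 1/(267/5 + R) (x(R) = 1/(R + 267/5) = 1/(267/5 + R))
Q(510) - x(M - 1*(-291)) = (-428 - 1*510) - 5/(267 + 5*(-126 - 1*(-291))) = (-428 - 510) - 5/(267 + 5*(-126 + 291)) = -938 - 5/(267 + 5*165) = -938 - 5/(267 + 825) = -938 - 5/1092 = -1024301/1092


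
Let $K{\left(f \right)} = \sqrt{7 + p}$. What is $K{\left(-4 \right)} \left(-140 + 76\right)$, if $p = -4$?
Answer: $- 64 \sqrt{3} \approx -110.85$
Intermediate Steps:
$K{\left(f \right)} = \sqrt{3}$ ($K{\left(f \right)} = \sqrt{7 - 4} = \sqrt{3}$)
$K{\left(-4 \right)} \left(-140 + 76\right) = \sqrt{3} \left(-140 + 76\right) = \sqrt{3} \left(-64\right) = - 64 \sqrt{3}$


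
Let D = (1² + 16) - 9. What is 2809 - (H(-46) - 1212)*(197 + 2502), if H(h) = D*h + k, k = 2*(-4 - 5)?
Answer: 4315811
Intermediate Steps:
k = -18 (k = 2*(-9) = -18)
D = 8 (D = (1 + 16) - 9 = 17 - 9 = 8)
H(h) = -18 + 8*h (H(h) = 8*h - 18 = -18 + 8*h)
2809 - (H(-46) - 1212)*(197 + 2502) = 2809 - ((-18 + 8*(-46)) - 1212)*(197 + 2502) = 2809 - ((-18 - 368) - 1212)*2699 = 2809 - (-386 - 1212)*2699 = 2809 - (-1598)*2699 = 2809 - 1*(-4313002) = 2809 + 4313002 = 4315811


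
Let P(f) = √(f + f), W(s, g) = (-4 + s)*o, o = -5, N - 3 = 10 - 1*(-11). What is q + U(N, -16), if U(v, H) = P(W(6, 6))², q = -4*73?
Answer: -312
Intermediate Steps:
N = 24 (N = 3 + (10 - 1*(-11)) = 3 + (10 + 11) = 3 + 21 = 24)
W(s, g) = 20 - 5*s (W(s, g) = (-4 + s)*(-5) = 20 - 5*s)
P(f) = √2*√f (P(f) = √(2*f) = √2*√f)
q = -292
U(v, H) = -20 (U(v, H) = (√2*√(20 - 5*6))² = (√2*√(20 - 30))² = (√2*√(-10))² = (√2*(I*√10))² = (2*I*√5)² = -20)
q + U(N, -16) = -292 - 20 = -312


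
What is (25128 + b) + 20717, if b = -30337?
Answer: 15508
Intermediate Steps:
(25128 + b) + 20717 = (25128 - 30337) + 20717 = -5209 + 20717 = 15508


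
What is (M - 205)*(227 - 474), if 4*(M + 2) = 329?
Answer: 123253/4 ≈ 30813.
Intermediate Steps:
M = 321/4 (M = -2 + (¼)*329 = -2 + 329/4 = 321/4 ≈ 80.250)
(M - 205)*(227 - 474) = (321/4 - 205)*(227 - 474) = -499/4*(-247) = 123253/4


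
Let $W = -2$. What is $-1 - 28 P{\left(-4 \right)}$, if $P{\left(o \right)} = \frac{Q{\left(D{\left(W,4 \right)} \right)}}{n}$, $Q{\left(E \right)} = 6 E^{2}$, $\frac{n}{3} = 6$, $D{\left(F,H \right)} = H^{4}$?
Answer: $- \frac{1835011}{3} \approx -6.1167 \cdot 10^{5}$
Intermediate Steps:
$n = 18$ ($n = 3 \cdot 6 = 18$)
$P{\left(o \right)} = \frac{65536}{3}$ ($P{\left(o \right)} = \frac{6 \left(4^{4}\right)^{2}}{18} = 6 \cdot 256^{2} \cdot \frac{1}{18} = 6 \cdot 65536 \cdot \frac{1}{18} = 393216 \cdot \frac{1}{18} = \frac{65536}{3}$)
$-1 - 28 P{\left(-4 \right)} = -1 - \frac{1835008}{3} = - \frac{1835011}{3}$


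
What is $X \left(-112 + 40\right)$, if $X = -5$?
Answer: $360$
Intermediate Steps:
$X \left(-112 + 40\right) = - 5 \left(-112 + 40\right) = \left(-5\right) \left(-72\right) = 360$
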